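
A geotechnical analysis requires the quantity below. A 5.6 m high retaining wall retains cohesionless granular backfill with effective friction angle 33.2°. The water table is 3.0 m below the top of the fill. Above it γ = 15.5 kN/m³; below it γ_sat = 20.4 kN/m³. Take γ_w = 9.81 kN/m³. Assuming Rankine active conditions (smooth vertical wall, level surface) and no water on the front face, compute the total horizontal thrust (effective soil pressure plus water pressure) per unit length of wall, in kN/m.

99.4 kN/m

K_a = tan²(45° − φ/2) = 0.2924.
γ' = 20.4 − 9.81 = 10.59 kN/m³. Depth below WT = 2.6 m.
σ'_h at WT = K_a γ d_w = 13.59 kPa; at base = 13.59 + K_a γ' × 2.6 = 21.64 kPa.
P₁ (0–3.0 m) = ½×13.59×3.0 = 20.39. P₂ (3.0–5.6 m) = ½(13.59+21.64)×2.6 = 45.81.
P_w = ½ γ_w h₂² = 0.5×9.81×2.6² = 33.16. Total = 20.39+45.81+33.16 = 99.36 kN/m.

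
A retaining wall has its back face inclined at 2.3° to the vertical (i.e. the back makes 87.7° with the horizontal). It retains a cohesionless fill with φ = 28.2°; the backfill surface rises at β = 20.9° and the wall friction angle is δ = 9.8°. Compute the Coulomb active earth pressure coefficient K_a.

K_a = sin²(α+φ) / [sin²α · sin(α−δ) · (1 + √{sin(φ+δ)sin(φ−β) / (sin(α−δ)sin(α+β))})²].
With α = 87.7°, φ = 28.2°, δ = 9.8°, β = 20.9°: K_a = 0.4977.

0.498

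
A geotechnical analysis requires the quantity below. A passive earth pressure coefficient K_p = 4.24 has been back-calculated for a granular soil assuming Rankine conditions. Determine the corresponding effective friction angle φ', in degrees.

K_p = (1+sin φ)/(1−sin φ) ⇒ sin φ = (K_p − 1)/(K_p + 1) = 0.6183.
φ = arcsin(0.6183) = 38.19°.

38.2°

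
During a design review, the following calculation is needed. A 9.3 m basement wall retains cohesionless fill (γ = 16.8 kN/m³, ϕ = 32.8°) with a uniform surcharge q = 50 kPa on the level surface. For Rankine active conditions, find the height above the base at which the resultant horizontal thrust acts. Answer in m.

K_a = 0.2973.
Triangular part P₁ = ½K_aγH² = 216.0 at H/3 = 3.100 m; rectangular part P₂ = K_a q H = 138.2 at H/2 = 4.650 m.
ȳ = (P₁·3.100 + P₂·4.650)/(P₁+P₂) = 3.705 m.

3.70 m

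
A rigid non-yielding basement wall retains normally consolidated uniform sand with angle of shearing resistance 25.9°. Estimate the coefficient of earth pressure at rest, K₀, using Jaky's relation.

0.563

K₀ = 1 − sin φ' = 1 − sin 25.9° = 0.5632.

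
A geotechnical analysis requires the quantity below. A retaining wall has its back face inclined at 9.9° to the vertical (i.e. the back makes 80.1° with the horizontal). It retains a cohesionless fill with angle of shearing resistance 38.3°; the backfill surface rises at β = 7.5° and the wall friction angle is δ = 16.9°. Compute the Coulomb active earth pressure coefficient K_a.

0.314

K_a = sin²(α+φ) / [sin²α · sin(α−δ) · (1 + √{sin(φ+δ)sin(φ−β) / (sin(α−δ)sin(α+β))})²].
With α = 80.1°, φ = 38.3°, δ = 16.9°, β = 7.5°: K_a = 0.3140.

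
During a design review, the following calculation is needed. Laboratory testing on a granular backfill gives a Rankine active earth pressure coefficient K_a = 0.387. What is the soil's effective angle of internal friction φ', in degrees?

26.2°

K_a = tan²(45° − φ/2) ⇒ 45° − φ/2 = arctan(√0.387) = 31.89°.
φ = 2(45° − 31.89°) = 26.23°.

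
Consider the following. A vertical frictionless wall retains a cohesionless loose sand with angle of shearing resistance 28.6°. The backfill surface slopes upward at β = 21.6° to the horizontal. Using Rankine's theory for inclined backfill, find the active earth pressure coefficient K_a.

K_a = cos β · (cos β − √(cos²β − cos²φ)) / (cos β + √(cos²β − cos²φ)).
cos β = 0.9298, cos φ = 0.8780, √(cos²β − cos²φ) = 0.3060.
K_a = 0.9298 × (0.9298 − 0.3060)/(0.9298 + 0.3060) = 0.4693.

0.469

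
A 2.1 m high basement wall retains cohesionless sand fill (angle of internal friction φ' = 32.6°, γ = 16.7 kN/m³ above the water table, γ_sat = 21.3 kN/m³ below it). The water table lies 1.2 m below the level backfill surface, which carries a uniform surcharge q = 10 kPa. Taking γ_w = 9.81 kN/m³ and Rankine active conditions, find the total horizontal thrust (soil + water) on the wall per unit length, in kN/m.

K_a = tan²(45° − φ/2) = 0.2997.
γ' = 21.3 − 9.81 = 11.49 kN/m³. h₂ = H − d_w = 0.9 m.
σ'_h: at surface K_a·q = 2.997; at WT K_a(q+γd_w) = 9.004; at base K_a(q+γd_w+γ'h₂) = 12.10 kPa.
P₁ = ½(2.997+9.004)×1.2 = 7.201; P₂ = ½(9.004+12.10)×0.9 = 9.499; P_w = ½γ_w h₂² = 3.973.
Total = 7.201+9.499+3.973 = 20.67 kN/m.

20.7 kN/m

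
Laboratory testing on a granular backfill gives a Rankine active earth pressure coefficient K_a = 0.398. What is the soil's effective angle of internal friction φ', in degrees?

K_a = tan²(45° − φ/2) ⇒ 45° − φ/2 = arctan(√0.398) = 32.25°.
φ = 2(45° − 32.25°) = 25.51°.

25.5°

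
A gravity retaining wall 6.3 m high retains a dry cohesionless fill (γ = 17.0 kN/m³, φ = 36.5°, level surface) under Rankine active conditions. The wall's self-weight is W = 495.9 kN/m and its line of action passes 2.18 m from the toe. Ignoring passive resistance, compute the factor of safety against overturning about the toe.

6.01

K_a = tan²(45° − 36.5°/2) = 0.2541.
P_a = ½K_aγH² = 0.5×0.2541×17.0×6.3² = 85.71 kN/m, acting at H/3 = 2.100 m above the base.
Overturning moment M_o = P_a × H/3 = 85.71 × 2.100 = 180.0.
Resisting moment M_r = W × 2.18 = 495.9 × 2.18 = 1081.
FS_overturning = M_r/M_o = 1081/180.0 = 6.006.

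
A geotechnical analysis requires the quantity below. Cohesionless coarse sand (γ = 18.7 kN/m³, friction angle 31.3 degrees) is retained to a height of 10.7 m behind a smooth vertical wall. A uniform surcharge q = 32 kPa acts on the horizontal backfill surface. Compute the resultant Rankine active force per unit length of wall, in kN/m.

K_a = tan²(45° − φ/2) = 0.3162.
Soil triangle: ½ K_a γ H² = 0.5×0.3162×18.7×10.7² = 338.5 kN/m.
Surcharge rectangle: K_a q H = 0.3162×32×10.7 = 108.3 kN/m.
Total = 338.5 + 108.3 = 446.8 kN/m.

447 kN/m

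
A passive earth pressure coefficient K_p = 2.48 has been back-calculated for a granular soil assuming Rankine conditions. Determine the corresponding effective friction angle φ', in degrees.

K_p = (1+sin φ)/(1−sin φ) ⇒ sin φ = (K_p − 1)/(K_p + 1) = 0.4253.
φ = arcsin(0.4253) = 25.17°.

25.2°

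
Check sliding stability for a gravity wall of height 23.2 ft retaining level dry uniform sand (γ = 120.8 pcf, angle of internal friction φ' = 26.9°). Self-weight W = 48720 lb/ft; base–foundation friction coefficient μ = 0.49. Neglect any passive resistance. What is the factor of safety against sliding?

K_a = tan²(45° − 26.9°/2) = 0.3770.
P_a = ½K_aγH² = 0.5×0.3770×120.8×23.2² = 12260 lb/ft, acting at H/3 = 7.733 ft above the base.
FS_sliding = μW / P_a = 0.49×48720 / 12260 = 1.948.

1.95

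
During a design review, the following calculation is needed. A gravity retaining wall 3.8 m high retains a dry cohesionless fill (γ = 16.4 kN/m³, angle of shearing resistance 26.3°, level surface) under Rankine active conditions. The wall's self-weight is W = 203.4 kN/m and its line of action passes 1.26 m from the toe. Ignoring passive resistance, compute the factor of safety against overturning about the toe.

K_a = tan²(45° − 26.3°/2) = 0.3859.
P_a = ½K_aγH² = 0.5×0.3859×16.4×3.8² = 45.70 kN/m, acting at H/3 = 1.267 m above the base.
Overturning moment M_o = P_a × H/3 = 45.70 × 1.267 = 57.88.
Resisting moment M_r = W × 1.26 = 203.4 × 1.26 = 256.3.
FS_overturning = M_r/M_o = 256.3/57.88 = 4.428.

4.43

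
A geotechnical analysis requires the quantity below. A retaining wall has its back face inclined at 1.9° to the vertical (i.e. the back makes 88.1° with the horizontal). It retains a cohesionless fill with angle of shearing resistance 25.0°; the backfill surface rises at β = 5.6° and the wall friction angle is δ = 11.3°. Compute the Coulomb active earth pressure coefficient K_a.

K_a = sin²(α+φ) / [sin²α · sin(α−δ) · (1 + √{sin(φ+δ)sin(φ−β) / (sin(α−δ)sin(α+β))})²].
With α = 88.1°, φ = 25.0°, δ = 11.3°, β = 5.6°: K_a = 0.4138.

0.414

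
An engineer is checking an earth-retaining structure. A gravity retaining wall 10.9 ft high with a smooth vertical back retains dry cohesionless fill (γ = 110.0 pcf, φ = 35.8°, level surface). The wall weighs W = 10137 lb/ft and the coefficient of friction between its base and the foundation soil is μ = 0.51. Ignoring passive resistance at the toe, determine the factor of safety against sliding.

3.02

K_a = tan²(45° − 35.8°/2) = 0.2619.
P_a = ½K_aγH² = 0.5×0.2619×110.0×10.9² = 1711 lb/ft, acting at H/3 = 3.633 ft above the base.
FS_sliding = μW / P_a = 0.51×10137 / 1711 = 3.021.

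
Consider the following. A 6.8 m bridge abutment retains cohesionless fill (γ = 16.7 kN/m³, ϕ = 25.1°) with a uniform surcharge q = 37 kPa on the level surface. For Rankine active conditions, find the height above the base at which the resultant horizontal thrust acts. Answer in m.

2.71 m

K_a = 0.4043.
Triangular part P₁ = ½K_aγH² = 156.1 at H/3 = 2.267 m; rectangular part P₂ = K_a q H = 101.7 at H/2 = 3.400 m.
ȳ = (P₁·2.267 + P₂·3.400)/(P₁+P₂) = 2.714 m.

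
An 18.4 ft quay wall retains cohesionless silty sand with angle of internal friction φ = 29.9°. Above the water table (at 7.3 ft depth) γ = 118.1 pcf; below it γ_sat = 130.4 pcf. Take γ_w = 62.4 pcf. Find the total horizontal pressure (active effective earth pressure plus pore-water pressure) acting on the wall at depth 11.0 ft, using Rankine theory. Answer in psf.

K_a = (1 − sin φ)/(1 + sin φ) = 0.3347.
γ' = 130.4 − 62.4 = 68.00 pcf.
Effective vertical stress at 11.0 ft: σ'_v = 118.1×7.3 + 68.00×3.70 = 1114 psf.
σ'_h = K_a σ'_v = 0.3347 × 1114 = 372.7 psf; u = γ_w × 3.70 = 230.9 psf.
Total σ_h = 372.7 + 230.9 = 603.6 psf.

604 psf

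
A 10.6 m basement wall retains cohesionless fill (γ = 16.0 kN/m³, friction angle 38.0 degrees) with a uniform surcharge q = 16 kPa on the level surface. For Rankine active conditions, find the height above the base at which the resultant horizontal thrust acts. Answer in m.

K_a = 0.2379.
Triangular part P₁ = ½K_aγH² = 213.8 at H/3 = 3.533 m; rectangular part P₂ = K_a q H = 40.34 at H/2 = 5.300 m.
ȳ = (P₁·3.533 + P₂·5.300)/(P₁+P₂) = 3.814 m.

3.81 m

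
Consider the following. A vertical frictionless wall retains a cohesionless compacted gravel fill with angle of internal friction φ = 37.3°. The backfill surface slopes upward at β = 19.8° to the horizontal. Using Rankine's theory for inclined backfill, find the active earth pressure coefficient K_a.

K_a = cos β · (cos β − √(cos²β − cos²φ)) / (cos β + √(cos²β − cos²φ)).
cos β = 0.9409, cos φ = 0.7955, √(cos²β − cos²φ) = 0.5025.
K_a = 0.9409 × (0.9409 − 0.5025)/(0.9409 + 0.5025) = 0.2858.

0.286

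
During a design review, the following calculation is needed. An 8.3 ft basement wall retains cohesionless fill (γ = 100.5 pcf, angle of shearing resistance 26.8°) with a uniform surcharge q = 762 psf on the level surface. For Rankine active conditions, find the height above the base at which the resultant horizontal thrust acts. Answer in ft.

K_a = 0.3785.
Triangular part P₁ = ½K_aγH² = 1310 at H/3 = 2.767 ft; rectangular part P₂ = K_a q H = 2394 at H/2 = 4.150 ft.
ȳ = (P₁·2.767 + P₂·4.150)/(P₁+P₂) = 3.661 ft.

3.66 ft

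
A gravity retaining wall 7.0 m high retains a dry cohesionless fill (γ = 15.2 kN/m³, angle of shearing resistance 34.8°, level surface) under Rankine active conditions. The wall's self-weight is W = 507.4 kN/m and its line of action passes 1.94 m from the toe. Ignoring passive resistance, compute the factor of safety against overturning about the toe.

4.14

K_a = tan²(45° − 34.8°/2) = 0.2733.
P_a = ½K_aγH² = 0.5×0.2733×15.2×7.0² = 101.8 kN/m, acting at H/3 = 2.333 m above the base.
Overturning moment M_o = P_a × H/3 = 101.8 × 2.333 = 237.5.
Resisting moment M_r = W × 1.94 = 507.4 × 1.94 = 984.4.
FS_overturning = M_r/M_o = 984.4/237.5 = 4.145.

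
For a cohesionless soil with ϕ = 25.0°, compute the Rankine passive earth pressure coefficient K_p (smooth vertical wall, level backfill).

2.46

K_p = (1 + sin φ)/(1 − sin φ) = tan²(45° + 25.0°/2) = 2.464.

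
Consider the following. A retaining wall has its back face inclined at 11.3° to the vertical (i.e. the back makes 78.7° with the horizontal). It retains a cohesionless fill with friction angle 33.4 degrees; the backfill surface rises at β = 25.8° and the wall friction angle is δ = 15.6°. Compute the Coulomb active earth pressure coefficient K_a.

K_a = sin²(α+φ) / [sin²α · sin(α−δ) · (1 + √{sin(φ+δ)sin(φ−β) / (sin(α−δ)sin(α+β))})²].
With α = 78.7°, φ = 33.4°, δ = 15.6°, β = 25.8°: K_a = 0.5575.

0.557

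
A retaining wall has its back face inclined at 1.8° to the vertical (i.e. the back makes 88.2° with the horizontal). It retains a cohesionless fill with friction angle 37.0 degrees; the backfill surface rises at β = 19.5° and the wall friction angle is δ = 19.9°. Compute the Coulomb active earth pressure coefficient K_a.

K_a = sin²(α+φ) / [sin²α · sin(α−δ) · (1 + √{sin(φ+δ)sin(φ−β) / (sin(α−δ)sin(α+β))})²].
With α = 88.2°, φ = 37.0°, δ = 19.9°, β = 19.5°: K_a = 0.3059.

0.306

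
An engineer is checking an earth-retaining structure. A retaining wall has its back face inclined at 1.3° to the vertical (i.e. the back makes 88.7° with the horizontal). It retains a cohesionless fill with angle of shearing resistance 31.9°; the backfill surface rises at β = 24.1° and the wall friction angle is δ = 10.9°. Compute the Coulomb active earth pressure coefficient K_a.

0.435

K_a = sin²(α+φ) / [sin²α · sin(α−δ) · (1 + √{sin(φ+δ)sin(φ−β) / (sin(α−δ)sin(α+β))})²].
With α = 88.7°, φ = 31.9°, δ = 10.9°, β = 24.1°: K_a = 0.4353.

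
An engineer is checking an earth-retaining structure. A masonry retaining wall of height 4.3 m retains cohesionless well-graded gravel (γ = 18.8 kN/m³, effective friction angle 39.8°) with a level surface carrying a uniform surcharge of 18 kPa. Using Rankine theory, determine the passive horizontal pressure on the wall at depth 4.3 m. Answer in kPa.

450 kPa

K_p = (1 + sin φ)/(1 − sin φ) = 4.557.
σ_v = γz + q = 18.8 × 4.3 + 18 = 98.84 kPa.
σ_h = K_p σ_v = 4.557 × 98.84 = 450.4 kPa.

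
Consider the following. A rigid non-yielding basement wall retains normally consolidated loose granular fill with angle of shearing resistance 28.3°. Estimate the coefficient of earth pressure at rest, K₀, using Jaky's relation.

K₀ = 1 − sin φ' = 1 − sin 28.3° = 0.5259.

0.526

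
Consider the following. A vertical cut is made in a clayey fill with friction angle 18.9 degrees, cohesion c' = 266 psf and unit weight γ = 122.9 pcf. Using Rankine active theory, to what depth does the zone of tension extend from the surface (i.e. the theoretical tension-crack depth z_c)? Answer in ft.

6.06 ft

K_a = tan²(45° − 18.9°/2) = 0.5107; √K_a = 0.7146.
The active pressure is zero where K_a γ z = 2c√K_a, so z_c = 2c/(γ√K_a) = 2×266/(122.9×0.7146) = 6.057 ft.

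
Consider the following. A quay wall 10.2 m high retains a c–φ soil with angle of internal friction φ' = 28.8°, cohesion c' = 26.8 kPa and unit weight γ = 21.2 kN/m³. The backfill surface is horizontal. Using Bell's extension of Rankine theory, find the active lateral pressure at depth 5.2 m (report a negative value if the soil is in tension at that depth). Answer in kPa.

K_a = (1 − sin φ)/(1 + sin φ) = 0.3498.
σ_a = K_a γ z − 2c√K_a = 0.3498×21.2×5.2 − 2×26.8×0.5914 = 6.858 kPa.

6.86 kPa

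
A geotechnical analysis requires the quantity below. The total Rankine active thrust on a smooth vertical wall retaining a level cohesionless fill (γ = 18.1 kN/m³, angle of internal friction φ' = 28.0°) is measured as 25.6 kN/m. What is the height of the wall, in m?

K_a = 0.3610. P_a = ½ K_a γ H² ⇒ H = √(2P_a/(K_a γ)).
H = √(2×25.6/(0.3610×18.1)) = 2.799 m.

2.80 m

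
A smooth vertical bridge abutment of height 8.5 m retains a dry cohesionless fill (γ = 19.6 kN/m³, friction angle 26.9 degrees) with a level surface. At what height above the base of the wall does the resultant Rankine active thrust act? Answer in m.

2.83 m

K_a = 0.3770.
The pressure distribution is triangular, so the resultant acts at H/3 above the base = 8.5/3 = 2.833 m.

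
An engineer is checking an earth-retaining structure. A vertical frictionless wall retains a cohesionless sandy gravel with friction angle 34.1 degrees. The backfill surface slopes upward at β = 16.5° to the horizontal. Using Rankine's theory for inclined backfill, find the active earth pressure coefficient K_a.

0.316

K_a = cos β · (cos β − √(cos²β − cos²φ)) / (cos β + √(cos²β − cos²φ)).
cos β = 0.9588, cos φ = 0.8281, √(cos²β − cos²φ) = 0.4834.
K_a = 0.9588 × (0.9588 − 0.4834)/(0.9588 + 0.4834) = 0.3161.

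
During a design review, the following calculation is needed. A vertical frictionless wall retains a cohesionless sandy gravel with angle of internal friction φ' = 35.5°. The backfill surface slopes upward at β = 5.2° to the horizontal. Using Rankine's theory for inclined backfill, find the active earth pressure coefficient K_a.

0.268

K_a = cos β · (cos β − √(cos²β − cos²φ)) / (cos β + √(cos²β − cos²φ)).
cos β = 0.9959, cos φ = 0.8141, √(cos²β − cos²φ) = 0.5736.
K_a = 0.9959 × (0.9959 − 0.5736)/(0.9959 + 0.5736) = 0.2680.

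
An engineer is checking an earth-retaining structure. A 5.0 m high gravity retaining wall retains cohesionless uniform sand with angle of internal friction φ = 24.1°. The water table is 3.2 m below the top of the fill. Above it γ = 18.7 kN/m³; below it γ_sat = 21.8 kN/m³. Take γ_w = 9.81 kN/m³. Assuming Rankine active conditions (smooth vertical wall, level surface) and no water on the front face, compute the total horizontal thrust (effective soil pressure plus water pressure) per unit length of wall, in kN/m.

110 kN/m

K_a = tan²(45° − φ/2) = 0.4201.
γ' = 21.8 − 9.81 = 11.99 kN/m³. Depth below WT = 1.8 m.
σ'_h at WT = K_a γ d_w = 25.14 kPa; at base = 25.14 + K_a γ' × 1.8 = 34.21 kPa.
P₁ (0–3.2 m) = ½×25.14×3.2 = 40.22. P₂ (3.2–5.0 m) = ½(25.14+34.21)×1.8 = 53.41.
P_w = ½ γ_w h₂² = 0.5×9.81×1.8² = 15.89. Total = 40.22+53.41+15.89 = 109.5 kN/m.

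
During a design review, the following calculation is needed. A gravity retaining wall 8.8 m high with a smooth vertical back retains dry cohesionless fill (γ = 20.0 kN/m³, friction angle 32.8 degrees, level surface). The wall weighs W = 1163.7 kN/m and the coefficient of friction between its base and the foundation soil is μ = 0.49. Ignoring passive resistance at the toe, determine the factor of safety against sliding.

K_a = tan²(45° − 32.8°/2) = 0.2973.
P_a = ½K_aγH² = 0.5×0.2973×20.0×8.8² = 230.2 kN/m, acting at H/3 = 2.933 m above the base.
FS_sliding = μW / P_a = 0.49×1163.7 / 230.2 = 2.477.

2.48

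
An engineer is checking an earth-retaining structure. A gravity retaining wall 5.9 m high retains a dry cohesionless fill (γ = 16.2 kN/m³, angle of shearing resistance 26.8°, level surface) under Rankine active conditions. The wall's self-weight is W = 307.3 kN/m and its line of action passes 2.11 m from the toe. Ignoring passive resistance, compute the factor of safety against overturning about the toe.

3.09

K_a = tan²(45° − 26.8°/2) = 0.3785.
P_a = ½K_aγH² = 0.5×0.3785×16.2×5.9² = 106.7 kN/m, acting at H/3 = 1.967 m above the base.
Overturning moment M_o = P_a × H/3 = 106.7 × 1.967 = 209.9.
Resisting moment M_r = W × 2.11 = 307.3 × 2.11 = 648.4.
FS_overturning = M_r/M_o = 648.4/209.9 = 3.089.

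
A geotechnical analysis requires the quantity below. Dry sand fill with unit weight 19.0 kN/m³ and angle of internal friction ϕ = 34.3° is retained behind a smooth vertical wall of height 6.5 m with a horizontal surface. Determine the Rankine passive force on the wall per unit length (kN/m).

K_p = tan²(45° + φ/2) = 3.582.
P_p = ½ K_p γ H² = 0.5 × 3.582 × 19.0 × 6.5² = 1438 kN/m.

1440 kN/m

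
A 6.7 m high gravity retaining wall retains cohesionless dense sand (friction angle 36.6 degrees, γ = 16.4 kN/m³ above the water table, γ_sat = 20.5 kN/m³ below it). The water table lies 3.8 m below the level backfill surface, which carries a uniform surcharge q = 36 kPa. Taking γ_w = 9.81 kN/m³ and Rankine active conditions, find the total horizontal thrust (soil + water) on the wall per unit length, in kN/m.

K_a = tan²(45° − φ/2) = 0.2530.
γ' = 20.5 − 9.81 = 10.69 kN/m³. h₂ = H − d_w = 2.9 m.
σ'_h: at surface K_a·q = 9.106; at WT K_a(q+γd_w) = 24.87; at base K_a(q+γd_w+γ'h₂) = 32.71 kPa.
P₁ = ½(9.106+24.87)×3.8 = 64.56; P₂ = ½(24.87+32.71)×2.9 = 83.50; P_w = ½γ_w h₂² = 41.25.
Total = 64.56+83.50+41.25 = 189.3 kN/m.

189 kN/m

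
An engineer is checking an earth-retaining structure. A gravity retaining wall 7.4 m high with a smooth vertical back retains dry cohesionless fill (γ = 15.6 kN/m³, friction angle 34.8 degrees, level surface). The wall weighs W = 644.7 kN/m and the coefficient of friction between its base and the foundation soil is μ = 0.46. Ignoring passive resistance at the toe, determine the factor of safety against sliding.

2.54

K_a = tan²(45° − 34.8°/2) = 0.2733.
P_a = ½K_aγH² = 0.5×0.2733×15.6×7.4² = 116.7 kN/m, acting at H/3 = 2.467 m above the base.
FS_sliding = μW / P_a = 0.46×644.7 / 116.7 = 2.540.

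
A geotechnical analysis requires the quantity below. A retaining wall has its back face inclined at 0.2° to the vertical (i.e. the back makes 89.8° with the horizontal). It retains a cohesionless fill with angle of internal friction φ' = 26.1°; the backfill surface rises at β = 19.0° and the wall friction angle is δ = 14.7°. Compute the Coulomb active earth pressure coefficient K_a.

K_a = sin²(α+φ) / [sin²α · sin(α−δ) · (1 + √{sin(φ+δ)sin(φ−β) / (sin(α−δ)sin(α+β))})²].
With α = 89.8°, φ = 26.1°, δ = 14.7°, β = 19.0°: K_a = 0.4977.

0.498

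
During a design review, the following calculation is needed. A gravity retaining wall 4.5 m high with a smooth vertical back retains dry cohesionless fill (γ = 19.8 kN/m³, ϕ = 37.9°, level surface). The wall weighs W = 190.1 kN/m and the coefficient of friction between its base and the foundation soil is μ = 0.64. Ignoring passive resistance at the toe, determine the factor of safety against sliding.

K_a = tan²(45° − 37.9°/2) = 0.2389.
P_a = ½K_aγH² = 0.5×0.2389×19.8×4.5² = 47.90 kN/m, acting at H/3 = 1.500 m above the base.
FS_sliding = μW / P_a = 0.64×190.1 / 47.90 = 2.540.

2.54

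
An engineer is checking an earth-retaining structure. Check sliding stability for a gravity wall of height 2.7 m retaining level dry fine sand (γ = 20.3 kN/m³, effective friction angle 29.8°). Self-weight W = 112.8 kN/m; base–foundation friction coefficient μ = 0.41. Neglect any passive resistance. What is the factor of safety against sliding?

K_a = tan²(45° − 29.8°/2) = 0.3360.
P_a = ½K_aγH² = 0.5×0.3360×20.3×2.7² = 24.86 kN/m, acting at H/3 = 0.9000 m above the base.
FS_sliding = μW / P_a = 0.41×112.8 / 24.86 = 1.860.

1.86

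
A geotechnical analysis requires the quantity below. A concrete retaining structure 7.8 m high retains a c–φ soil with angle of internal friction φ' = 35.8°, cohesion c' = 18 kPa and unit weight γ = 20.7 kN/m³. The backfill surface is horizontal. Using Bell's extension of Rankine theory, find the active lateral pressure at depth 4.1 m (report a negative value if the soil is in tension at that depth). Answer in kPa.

3.80 kPa

K_a = (1 − sin φ)/(1 + sin φ) = 0.2619.
σ_a = K_a γ z − 2c√K_a = 0.2619×20.7×4.1 − 2×18×0.5117 = 3.802 kPa.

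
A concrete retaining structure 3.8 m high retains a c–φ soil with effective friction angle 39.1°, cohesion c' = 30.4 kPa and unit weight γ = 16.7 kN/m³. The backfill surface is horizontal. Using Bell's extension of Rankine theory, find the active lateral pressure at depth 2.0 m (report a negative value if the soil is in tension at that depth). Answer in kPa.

K_a = (1 − sin φ)/(1 + sin φ) = 0.2265.
σ_a = K_a γ z − 2c√K_a = 0.2265×16.7×2.0 − 2×30.4×0.4759 = -21.37 kPa.

-21.4 kPa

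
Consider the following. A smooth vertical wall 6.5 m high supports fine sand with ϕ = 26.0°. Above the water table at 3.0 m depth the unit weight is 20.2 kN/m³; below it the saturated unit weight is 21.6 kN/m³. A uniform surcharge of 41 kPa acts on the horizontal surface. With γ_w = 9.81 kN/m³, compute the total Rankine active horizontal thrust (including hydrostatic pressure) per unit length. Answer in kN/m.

311 kN/m

K_a = tan²(45° − φ/2) = 0.3905.
γ' = 21.6 − 9.81 = 11.79 kN/m³. h₂ = H − d_w = 3.5 m.
σ'_h: at surface K_a·q = 16.01; at WT K_a(q+γd_w) = 39.67; at base K_a(q+γd_w+γ'h₂) = 55.78 kPa.
P₁ = ½(16.01+39.67)×3.0 = 83.52; P₂ = ½(39.67+55.78)×3.5 = 167.0; P_w = ½γ_w h₂² = 60.09.
Total = 83.52+167.0+60.09 = 310.7 kN/m.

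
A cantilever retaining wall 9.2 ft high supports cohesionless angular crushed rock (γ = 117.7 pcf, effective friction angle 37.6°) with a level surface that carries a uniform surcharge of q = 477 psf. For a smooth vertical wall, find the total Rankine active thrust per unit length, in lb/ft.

K_a = tan²(45° − φ/2) = 0.2421.
Soil triangle: ½ K_a γ H² = 0.5×0.2421×117.7×9.2² = 1206 lb/ft.
Surcharge rectangle: K_a q H = 0.2421×477×9.2 = 1063 lb/ft.
Total = 1206 + 1063 = 2269 lb/ft.

2270 lb/ft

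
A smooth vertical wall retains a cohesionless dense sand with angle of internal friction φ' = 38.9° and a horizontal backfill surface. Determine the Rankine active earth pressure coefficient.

K_a = tan²(45° − φ/2) = tan²(25.55°) = 0.2285.

0.229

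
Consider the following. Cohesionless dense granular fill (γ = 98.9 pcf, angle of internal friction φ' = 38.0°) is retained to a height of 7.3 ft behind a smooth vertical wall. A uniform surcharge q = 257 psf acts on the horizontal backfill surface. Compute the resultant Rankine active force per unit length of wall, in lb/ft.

1070 lb/ft

K_a = tan²(45° − φ/2) = 0.2379.
Soil triangle: ½ K_a γ H² = 0.5×0.2379×98.9×7.3² = 626.9 lb/ft.
Surcharge rectangle: K_a q H = 0.2379×257×7.3 = 446.3 lb/ft.
Total = 626.9 + 446.3 = 1073 lb/ft.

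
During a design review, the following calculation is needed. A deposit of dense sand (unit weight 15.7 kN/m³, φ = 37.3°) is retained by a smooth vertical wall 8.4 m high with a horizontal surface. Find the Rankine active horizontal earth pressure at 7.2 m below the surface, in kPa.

27.7 kPa

K_a = (1 − sin φ)/(1 + sin φ) = 0.2453.
σ_h = K_a γ z = 0.2453 × 15.7 × 7.2 = 27.73 kPa.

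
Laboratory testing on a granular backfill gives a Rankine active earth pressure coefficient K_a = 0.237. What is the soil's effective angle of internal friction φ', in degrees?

K_a = tan²(45° − φ/2) ⇒ 45° − φ/2 = arctan(√0.237) = 25.96°.
φ = 2(45° − 25.96°) = 38.08°.

38.1°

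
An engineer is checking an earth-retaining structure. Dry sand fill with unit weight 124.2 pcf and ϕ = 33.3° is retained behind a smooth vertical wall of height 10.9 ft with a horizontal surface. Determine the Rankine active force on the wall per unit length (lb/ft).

K_a = tan²(45° − φ/2) = 0.2911.
P_a = ½ K_a γ H² = 0.5 × 0.2911 × 124.2 × 10.9² = 2148 lb/ft.

2150 lb/ft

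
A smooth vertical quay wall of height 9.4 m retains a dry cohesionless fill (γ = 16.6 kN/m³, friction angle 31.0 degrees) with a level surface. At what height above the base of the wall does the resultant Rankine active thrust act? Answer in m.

3.13 m

K_a = 0.3201.
The pressure distribution is triangular, so the resultant acts at H/3 above the base = 9.4/3 = 3.133 m.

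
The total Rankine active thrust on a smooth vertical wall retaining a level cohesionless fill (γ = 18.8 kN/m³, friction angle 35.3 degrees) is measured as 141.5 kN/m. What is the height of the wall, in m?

K_a = 0.2675. P_a = ½ K_a γ H² ⇒ H = √(2P_a/(K_a γ)).
H = √(2×141.5/(0.2675×18.8)) = 7.501 m.

7.50 m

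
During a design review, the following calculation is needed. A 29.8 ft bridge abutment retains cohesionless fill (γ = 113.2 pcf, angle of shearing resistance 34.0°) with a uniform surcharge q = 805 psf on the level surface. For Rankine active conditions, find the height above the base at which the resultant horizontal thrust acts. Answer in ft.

11.5 ft

K_a = 0.2827.
Triangular part P₁ = ½K_aγH² = 14210 at H/3 = 9.933 ft; rectangular part P₂ = K_a q H = 6782 at H/2 = 14.90 ft.
ȳ = (P₁·9.933 + P₂·14.90)/(P₁+P₂) = 11.54 ft.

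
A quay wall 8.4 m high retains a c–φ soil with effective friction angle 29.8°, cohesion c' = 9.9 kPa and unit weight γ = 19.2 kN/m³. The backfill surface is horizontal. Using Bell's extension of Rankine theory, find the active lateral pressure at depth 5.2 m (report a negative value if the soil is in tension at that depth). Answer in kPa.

K_a = (1 − sin φ)/(1 + sin φ) = 0.3360.
σ_a = K_a γ z − 2c√K_a = 0.3360×19.2×5.2 − 2×9.9×0.5797 = 22.07 kPa.

22.1 kPa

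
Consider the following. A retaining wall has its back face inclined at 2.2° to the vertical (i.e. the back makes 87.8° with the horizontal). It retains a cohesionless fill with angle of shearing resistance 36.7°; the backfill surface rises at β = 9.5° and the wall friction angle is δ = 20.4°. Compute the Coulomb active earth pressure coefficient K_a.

K_a = sin²(α+φ) / [sin²α · sin(α−δ) · (1 + √{sin(φ+δ)sin(φ−β) / (sin(α−δ)sin(α+β))})²].
With α = 87.8°, φ = 36.7°, δ = 20.4°, β = 9.5°: K_a = 0.2715.

0.271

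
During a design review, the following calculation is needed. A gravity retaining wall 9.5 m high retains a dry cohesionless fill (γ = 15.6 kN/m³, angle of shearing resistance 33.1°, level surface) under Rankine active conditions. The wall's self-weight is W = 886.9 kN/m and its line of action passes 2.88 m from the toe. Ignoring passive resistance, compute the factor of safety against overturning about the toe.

3.90

K_a = tan²(45° − 33.1°/2) = 0.2936.
P_a = ½K_aγH² = 0.5×0.2936×15.6×9.5² = 206.7 kN/m, acting at H/3 = 3.167 m above the base.
Overturning moment M_o = P_a × H/3 = 206.7 × 3.167 = 654.4.
Resisting moment M_r = W × 2.88 = 886.9 × 2.88 = 2554.
FS_overturning = M_r/M_o = 2554/654.4 = 3.903.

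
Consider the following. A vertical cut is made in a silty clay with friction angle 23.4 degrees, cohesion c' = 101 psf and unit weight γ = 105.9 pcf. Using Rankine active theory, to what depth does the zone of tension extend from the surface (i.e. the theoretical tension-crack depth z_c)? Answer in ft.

2.90 ft

K_a = tan²(45° − 23.4°/2) = 0.4315; √K_a = 0.6569.
The active pressure is zero where K_a γ z = 2c√K_a, so z_c = 2c/(γ√K_a) = 2×101/(105.9×0.6569) = 2.904 ft.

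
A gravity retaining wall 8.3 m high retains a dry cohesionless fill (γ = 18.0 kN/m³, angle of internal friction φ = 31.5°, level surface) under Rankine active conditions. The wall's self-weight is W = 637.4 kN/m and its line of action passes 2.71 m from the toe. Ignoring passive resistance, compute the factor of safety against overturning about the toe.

3.21

K_a = tan²(45° − 31.5°/2) = 0.3136.
P_a = ½K_aγH² = 0.5×0.3136×18.0×8.3² = 194.5 kN/m, acting at H/3 = 2.767 m above the base.
Overturning moment M_o = P_a × H/3 = 194.5 × 2.767 = 538.0.
Resisting moment M_r = W × 2.71 = 637.4 × 2.71 = 1727.
FS_overturning = M_r/M_o = 1727/538.0 = 3.211.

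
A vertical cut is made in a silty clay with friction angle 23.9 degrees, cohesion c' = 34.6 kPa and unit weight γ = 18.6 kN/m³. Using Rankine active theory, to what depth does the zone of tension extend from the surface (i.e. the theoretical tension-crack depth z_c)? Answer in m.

5.72 m

K_a = tan²(45° − 23.9°/2) = 0.4233; √K_a = 0.6506.
The active pressure is zero where K_a γ z = 2c√K_a, so z_c = 2c/(γ√K_a) = 2×34.6/(18.6×0.6506) = 5.718 m.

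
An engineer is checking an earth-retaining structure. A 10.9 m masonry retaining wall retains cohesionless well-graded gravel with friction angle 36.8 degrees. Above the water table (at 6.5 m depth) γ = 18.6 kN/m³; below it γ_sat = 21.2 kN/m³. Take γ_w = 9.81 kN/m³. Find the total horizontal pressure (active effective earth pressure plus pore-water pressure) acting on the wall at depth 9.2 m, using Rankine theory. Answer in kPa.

K_a = (1 − sin φ)/(1 + sin φ) = 0.2508.
γ' = 21.2 − 9.81 = 11.39 kN/m³.
Effective vertical stress at 9.2 m: σ'_v = 18.6×6.5 + 11.39×2.70 = 151.7 kPa.
σ'_h = K_a σ'_v = 0.2508 × 151.7 = 38.03 kPa; u = γ_w × 2.70 = 26.49 kPa.
Total σ_h = 38.03 + 26.49 = 64.52 kPa.

64.5 kPa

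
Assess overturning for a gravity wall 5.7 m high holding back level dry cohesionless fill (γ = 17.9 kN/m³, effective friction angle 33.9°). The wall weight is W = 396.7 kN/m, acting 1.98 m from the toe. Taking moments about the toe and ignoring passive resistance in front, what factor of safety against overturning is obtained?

K_a = tan²(45° − 33.9°/2) = 0.2839.
P_a = ½K_aγH² = 0.5×0.2839×17.9×5.7² = 82.56 kN/m, acting at H/3 = 1.900 m above the base.
Overturning moment M_o = P_a × H/3 = 82.56 × 1.900 = 156.9.
Resisting moment M_r = W × 1.98 = 396.7 × 1.98 = 785.5.
FS_overturning = M_r/M_o = 785.5/156.9 = 5.008.

5.01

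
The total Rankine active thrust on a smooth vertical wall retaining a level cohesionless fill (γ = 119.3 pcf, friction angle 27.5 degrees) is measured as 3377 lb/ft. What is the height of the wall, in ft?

12.4 ft

K_a = 0.3682. P_a = ½ K_a γ H² ⇒ H = √(2P_a/(K_a γ)).
H = √(2×3377/(0.3682×119.3)) = 12.40 ft.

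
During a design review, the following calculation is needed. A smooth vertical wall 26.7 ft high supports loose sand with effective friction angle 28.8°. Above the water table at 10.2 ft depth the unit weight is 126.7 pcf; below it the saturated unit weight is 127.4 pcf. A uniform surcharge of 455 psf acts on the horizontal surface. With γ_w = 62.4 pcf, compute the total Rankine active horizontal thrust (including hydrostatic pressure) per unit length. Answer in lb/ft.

K_a = tan²(45° − φ/2) = 0.3498.
γ' = 127.4 − 62.4 = 65.00 pcf. h₂ = H − d_w = 16.5 ft.
σ'_h: at surface K_a·q = 159.1; at WT K_a(q+γd_w) = 611.1; at base K_a(q+γd_w+γ'h₂) = 986.2 psf.
P₁ = ½(159.1+611.1)×10.2 = 3928; P₂ = ½(611.1+986.2)×16.5 = 13180; P_w = ½γ_w h₂² = 8494.
Total = 3928+13180+8494 = 25600 lb/ft.

25600 lb/ft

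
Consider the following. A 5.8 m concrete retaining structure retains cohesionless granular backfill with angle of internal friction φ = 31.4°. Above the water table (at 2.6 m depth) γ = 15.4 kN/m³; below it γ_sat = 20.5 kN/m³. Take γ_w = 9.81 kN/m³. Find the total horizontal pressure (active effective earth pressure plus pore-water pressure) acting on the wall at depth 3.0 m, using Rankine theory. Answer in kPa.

K_a = (1 − sin φ)/(1 + sin φ) = 0.3149.
γ' = 20.5 − 9.81 = 10.69 kN/m³.
Effective vertical stress at 3.0 m: σ'_v = 15.4×2.6 + 10.69×0.400 = 44.32 kPa.
σ'_h = K_a σ'_v = 0.3149 × 44.32 = 13.96 kPa; u = γ_w × 0.400 = 3.924 kPa.
Total σ_h = 13.96 + 3.924 = 17.88 kPa.

17.9 kPa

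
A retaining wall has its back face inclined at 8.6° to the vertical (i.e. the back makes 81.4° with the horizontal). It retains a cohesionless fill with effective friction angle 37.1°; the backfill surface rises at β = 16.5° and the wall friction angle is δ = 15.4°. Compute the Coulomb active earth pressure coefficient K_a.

0.357

K_a = sin²(α+φ) / [sin²α · sin(α−δ) · (1 + √{sin(φ+δ)sin(φ−β) / (sin(α−δ)sin(α+β))})²].
With α = 81.4°, φ = 37.1°, δ = 15.4°, β = 16.5°: K_a = 0.3574.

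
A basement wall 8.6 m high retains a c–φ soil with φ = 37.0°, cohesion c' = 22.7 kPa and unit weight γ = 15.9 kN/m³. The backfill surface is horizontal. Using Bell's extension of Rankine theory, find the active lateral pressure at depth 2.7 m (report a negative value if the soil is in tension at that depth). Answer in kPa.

-12.0 kPa

K_a = (1 − sin φ)/(1 + sin φ) = 0.2486.
σ_a = K_a γ z − 2c√K_a = 0.2486×15.9×2.7 − 2×22.7×0.4986 = -11.96 kPa.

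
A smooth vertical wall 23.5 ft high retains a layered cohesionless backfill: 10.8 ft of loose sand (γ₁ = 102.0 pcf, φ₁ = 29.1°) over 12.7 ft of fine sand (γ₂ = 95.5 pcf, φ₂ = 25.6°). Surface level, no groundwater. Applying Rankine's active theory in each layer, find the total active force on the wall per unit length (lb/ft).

10700 lb/ft

K_a1 = tan²(45°−29.1°/2) = 0.3456; K_a2 = tan²(45°−25.6°/2) = 0.3966.
Layer 1: σ at base = K_a1 γ₁ h₁ = 380.7 psf; P₁ = ½×380.7×10.8 = 2056.
Layer 2: σ_v at top = γ₁h₁ = 1102; σ_h top = K_a2×1102 = 436.9; σ_h base = K_a2×(1102+95.5×12.7) = 917.8.
P₂ = ½(436.9+917.8)×12.7 = 8602. Total P_a = 2056+8602 = 10660 lb/ft.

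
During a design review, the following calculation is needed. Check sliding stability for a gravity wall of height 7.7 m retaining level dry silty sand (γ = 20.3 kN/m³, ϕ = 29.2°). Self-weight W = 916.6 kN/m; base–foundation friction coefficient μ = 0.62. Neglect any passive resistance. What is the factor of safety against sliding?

2.74

K_a = tan²(45° − 29.2°/2) = 0.3442.
P_a = ½K_aγH² = 0.5×0.3442×20.3×7.7² = 207.1 kN/m, acting at H/3 = 2.567 m above the base.
FS_sliding = μW / P_a = 0.62×916.6 / 207.1 = 2.743.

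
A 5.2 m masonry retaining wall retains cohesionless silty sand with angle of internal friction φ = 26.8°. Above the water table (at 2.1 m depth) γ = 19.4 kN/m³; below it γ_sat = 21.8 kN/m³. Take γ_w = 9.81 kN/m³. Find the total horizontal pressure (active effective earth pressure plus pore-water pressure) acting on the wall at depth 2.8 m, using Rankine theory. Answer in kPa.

K_a = (1 − sin φ)/(1 + sin φ) = 0.3785.
γ' = 21.8 − 9.81 = 11.99 kN/m³.
Effective vertical stress at 2.8 m: σ'_v = 19.4×2.1 + 11.99×0.700 = 49.13 kPa.
σ'_h = K_a σ'_v = 0.3785 × 49.13 = 18.60 kPa; u = γ_w × 0.700 = 6.867 kPa.
Total σ_h = 18.60 + 6.867 = 25.46 kPa.

25.5 kPa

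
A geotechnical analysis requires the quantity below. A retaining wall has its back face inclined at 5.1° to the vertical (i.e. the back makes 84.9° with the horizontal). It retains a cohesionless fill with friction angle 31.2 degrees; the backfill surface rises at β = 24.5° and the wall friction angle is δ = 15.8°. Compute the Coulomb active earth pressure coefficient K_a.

0.506

K_a = sin²(α+φ) / [sin²α · sin(α−δ) · (1 + √{sin(φ+δ)sin(φ−β) / (sin(α−δ)sin(α+β))})²].
With α = 84.9°, φ = 31.2°, δ = 15.8°, β = 24.5°: K_a = 0.5061.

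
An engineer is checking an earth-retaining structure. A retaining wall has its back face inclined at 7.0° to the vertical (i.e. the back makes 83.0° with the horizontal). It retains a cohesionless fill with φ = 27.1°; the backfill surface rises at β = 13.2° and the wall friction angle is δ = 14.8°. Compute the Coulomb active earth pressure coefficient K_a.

K_a = sin²(α+φ) / [sin²α · sin(α−δ) · (1 + √{sin(φ+δ)sin(φ−β) / (sin(α−δ)sin(α+β))})²].
With α = 83.0°, φ = 27.1°, δ = 14.8°, β = 13.2°: K_a = 0.4802.

0.480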